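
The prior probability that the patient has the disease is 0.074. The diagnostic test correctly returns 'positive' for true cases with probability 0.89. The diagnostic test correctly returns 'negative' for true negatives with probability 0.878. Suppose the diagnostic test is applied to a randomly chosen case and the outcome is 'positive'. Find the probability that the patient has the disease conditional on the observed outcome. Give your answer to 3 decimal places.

P(H | E) ≈ 0.368

Let H be the event that the patient has the disease. P(H) = 0.074, so P(¬H) = 0.926. With E the 'positive' result, P(E|H) = 0.89 and P(E|¬H) = 0.122.
P(E) = 0.89·0.074 + 0.122·0.926 = 0.065860 + 0.11297 = 0.17883.
By Bayes' theorem, P(H|E) = 0.065860 / 0.17883 = 0.368.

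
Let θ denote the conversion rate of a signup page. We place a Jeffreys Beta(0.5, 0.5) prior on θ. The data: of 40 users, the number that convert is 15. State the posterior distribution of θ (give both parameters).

The binomial likelihood is conjugate to the Beta prior: with 15 successes and 25 failures, the posterior is Beta(0.5+15, 0.5+25) = Beta(15.5, 25.5).

Posterior: Beta(15.5, 25.5)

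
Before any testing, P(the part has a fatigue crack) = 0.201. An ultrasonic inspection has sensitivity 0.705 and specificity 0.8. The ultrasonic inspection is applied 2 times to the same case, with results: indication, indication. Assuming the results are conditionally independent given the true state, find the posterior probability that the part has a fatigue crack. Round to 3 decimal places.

Posterior P(H) ≈ 0.758

Let H be the event that the part has a fatigue crack; start with P(H) = 0.201. P('indication'|H) = 0.705, P('indication'|¬H) = 0.2.
Update on result 1 ('indication'): P(H) ← 0.705·0.2010 / (0.705·0.2010 + 0.2·0.7990) = 0.14170/0.30151 = 0.4700.
Update on result 2 ('indication'): P(H) ← 0.705·0.4700 / (0.705·0.4700 + 0.2·0.5300) = 0.33134/0.43735 = 0.7576.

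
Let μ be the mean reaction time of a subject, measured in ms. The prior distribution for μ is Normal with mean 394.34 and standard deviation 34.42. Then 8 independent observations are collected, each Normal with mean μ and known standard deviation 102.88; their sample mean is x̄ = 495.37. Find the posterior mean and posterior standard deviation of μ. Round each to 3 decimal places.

Prior precision 1/τ₀² = 1/34.42² = 0.00084407; data precision n/σ² = 8/102.88² = 0.00075584.
Posterior precision = 0.00084407 + 0.00075584 = 0.00159991, giving posterior SD = 1/√0.00159991 = 25.001.
Posterior mean = (0.00084407·394.34 + 0.00075584·495.37) / 0.00159991 = 442.069.

Posterior mean ≈ 442.069; posterior SD ≈ 25.001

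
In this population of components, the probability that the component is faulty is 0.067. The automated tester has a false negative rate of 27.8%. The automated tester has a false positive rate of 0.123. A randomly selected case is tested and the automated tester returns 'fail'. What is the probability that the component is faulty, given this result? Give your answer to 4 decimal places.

Write H for 'the component is faulty'. Prior odds H:¬H = 0.067/0.933 = 0.071811. For the 'fail' outcome, the likelihood ratio is 0.722/0.123 = 5.8699.
Posterior odds = 0.071811 × 5.8699 = 0.42153, so P(H|E) = 0.42153/(1+0.42153) = 0.2965.

P(H | E) ≈ 0.2965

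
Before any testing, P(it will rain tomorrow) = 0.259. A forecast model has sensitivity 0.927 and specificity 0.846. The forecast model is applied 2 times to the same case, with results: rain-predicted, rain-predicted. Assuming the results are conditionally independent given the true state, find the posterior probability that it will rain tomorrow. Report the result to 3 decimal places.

With H the event that it will rain tomorrow, the joint likelihood of the observed sequence is P(data|H) = 0.927·0.927 = 0.85933 and P(data|¬H) = 0.154·0.154 = 0.023716.
Bayes: P(H|data) = 0.259·0.85933 / (0.259·0.85933 + 0.741·0.023716) = 0.22257/0.24014 = 0.9268.

Posterior P(H) ≈ 0.927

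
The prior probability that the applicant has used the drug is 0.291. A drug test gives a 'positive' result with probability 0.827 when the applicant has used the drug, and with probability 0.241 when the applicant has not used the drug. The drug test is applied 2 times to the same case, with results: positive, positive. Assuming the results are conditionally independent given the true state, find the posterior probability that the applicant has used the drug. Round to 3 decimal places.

Posterior P(H) ≈ 0.829

With H the event that the applicant has used the drug, the joint likelihood of the observed sequence is P(data|H) = 0.827·0.827 = 0.68393 and P(data|¬H) = 0.241·0.241 = 0.058081.
Bayes: P(H|data) = 0.291·0.68393 / (0.291·0.68393 + 0.709·0.058081) = 0.19902/0.24020 = 0.8286.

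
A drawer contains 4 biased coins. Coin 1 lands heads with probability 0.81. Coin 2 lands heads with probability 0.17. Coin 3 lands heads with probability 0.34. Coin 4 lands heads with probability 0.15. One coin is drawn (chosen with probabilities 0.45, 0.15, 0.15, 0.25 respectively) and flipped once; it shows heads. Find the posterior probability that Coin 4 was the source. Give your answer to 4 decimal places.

Posterior probability ≈ 0.0784

Tabulate prior·likelihood by source: [1] prior 0.45, lik 0.81, product 0.3645; [2] prior 0.15, lik 0.17, product 0.02550; [3] prior 0.15, lik 0.34, product 0.05100; [4] prior 0.25, lik 0.15, product 0.03750.
Normalizing constant = 0.47850; the posterior for Coin 4 is its product over the sum, 0.03750/0.47850 = 0.0784.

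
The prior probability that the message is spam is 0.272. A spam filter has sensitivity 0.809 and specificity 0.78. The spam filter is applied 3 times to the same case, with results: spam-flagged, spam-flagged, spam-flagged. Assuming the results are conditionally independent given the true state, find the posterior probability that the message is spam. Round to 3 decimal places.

Posterior P(H) ≈ 0.949

Let H be the event that the message is spam; start with P(H) = 0.272. P('spam-flagged'|H) = 0.809, P('spam-flagged'|¬H) = 0.22.
Update on result 1 ('spam-flagged'): P(H) ← 0.809·0.2720 / (0.809·0.2720 + 0.22·0.7280) = 0.22005/0.38021 = 0.5788.
Update on result 2 ('spam-flagged'): P(H) ← 0.809·0.5788 / (0.809·0.5788 + 0.22·0.4212) = 0.46821/0.56089 = 0.8348.
Update on result 3 ('spam-flagged'): P(H) ← 0.809·0.8348 / (0.809·0.8348 + 0.22·0.1652) = 0.67533/0.71168 = 0.9489.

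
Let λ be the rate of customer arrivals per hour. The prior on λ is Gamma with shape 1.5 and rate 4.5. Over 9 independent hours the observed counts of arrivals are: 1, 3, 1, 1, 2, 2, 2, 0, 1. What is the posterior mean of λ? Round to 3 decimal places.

Total count ∑xᵢ = 13 over n = 9 hours.
Gamma is conjugate to the Poisson likelihood: posterior is Gamma(shape = 1.5+13 = 14.5, rate = 4.5+9 = 13.5).
E[λ | data] = 14.5/13.5 = 1.074.

Posterior mean ≈ 1.074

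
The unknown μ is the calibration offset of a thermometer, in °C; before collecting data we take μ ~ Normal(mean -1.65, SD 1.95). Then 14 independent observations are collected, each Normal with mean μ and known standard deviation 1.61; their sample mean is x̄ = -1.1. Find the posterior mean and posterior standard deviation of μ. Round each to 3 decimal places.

Prior precision 1/τ₀² = 1/1.95² = 0.262985; data precision n/σ² = 14/1.61² = 5.40103.
Posterior precision = 0.262985 + 5.40103 = 5.66401, giving posterior SD = 1/√5.66401 = 0.420.
Posterior mean = (0.262985·-1.65 + 5.40103·-1.1) / 5.66401 = -1.126.

Posterior mean ≈ -1.126; posterior SD ≈ 0.420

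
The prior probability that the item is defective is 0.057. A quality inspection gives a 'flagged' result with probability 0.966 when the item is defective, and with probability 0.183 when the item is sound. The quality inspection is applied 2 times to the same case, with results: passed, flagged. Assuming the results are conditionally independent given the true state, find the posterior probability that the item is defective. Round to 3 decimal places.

With H the event that the item is defective, the joint likelihood of the observed sequence is P(data|H) = 0.034·0.966 = 0.032844 and P(data|¬H) = 0.817·0.183 = 0.14951.
Bayes: P(H|data) = 0.057·0.032844 / (0.057·0.032844 + 0.943·0.14951) = 0.0018721/0.14286 = 0.0131.

Posterior P(H) ≈ 0.013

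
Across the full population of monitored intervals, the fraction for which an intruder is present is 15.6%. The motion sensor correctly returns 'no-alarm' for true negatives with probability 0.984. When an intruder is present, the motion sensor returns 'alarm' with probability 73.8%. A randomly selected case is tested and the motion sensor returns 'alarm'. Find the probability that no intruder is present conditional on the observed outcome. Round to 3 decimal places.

Let H be the event that an intruder is present. P(H) = 0.156, so P(¬H) = 0.844. With E the 'alarm' result, P(E|H) = 0.738 and P(E|¬H) = 0.016.
P(E) = 0.738·0.156 + 0.016·0.844 = 0.11513 + 0.013504 = 0.12863.
By Bayes' theorem, P(H|E) = 0.11513 / 0.12863 = 0.895. Hence P(¬H|E) = 1 − 0.895 = 0.105.

P(¬H | E) ≈ 0.105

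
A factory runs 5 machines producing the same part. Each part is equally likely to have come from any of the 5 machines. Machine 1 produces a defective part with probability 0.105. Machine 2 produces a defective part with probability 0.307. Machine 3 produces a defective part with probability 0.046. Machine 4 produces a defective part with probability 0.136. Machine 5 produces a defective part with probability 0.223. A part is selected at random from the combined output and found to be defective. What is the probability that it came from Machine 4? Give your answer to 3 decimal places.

P(defective|M1) = 0.105; P(defective|M2) = 0.307; P(defective|M3) = 0.046; P(defective|M4) = 0.136; P(defective|M5) = 0.223.
Prior × likelihood for each source: 0.2·0.105=0.02100, 0.2·0.307=0.06140, 0.2·0.046=0.009200, 0.2·0.136=0.02720, 0.2·0.223=0.04460. Summing gives P(defective) = 0.16340.
P(Machine 4 | defective) = 0.02720 / 0.16340 = 0.166.

Posterior probability ≈ 0.166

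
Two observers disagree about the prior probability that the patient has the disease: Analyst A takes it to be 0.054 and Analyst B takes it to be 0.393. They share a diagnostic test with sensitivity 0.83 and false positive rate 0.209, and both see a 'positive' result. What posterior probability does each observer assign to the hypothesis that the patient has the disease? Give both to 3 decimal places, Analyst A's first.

Analyst A: 0.185; Analyst B: 0.720

P('+'|H) = 0.83, P('+'|¬H) = 0.209.
Analyst A: numerator 0.83·0.054 = 0.044820; evidence = 0.044820+0.209·0.946 = 0.24253; posterior = 0.185.
Analyst B: numerator 0.83·0.393 = 0.32619; evidence = 0.32619+0.209·0.607 = 0.45305; posterior = 0.720.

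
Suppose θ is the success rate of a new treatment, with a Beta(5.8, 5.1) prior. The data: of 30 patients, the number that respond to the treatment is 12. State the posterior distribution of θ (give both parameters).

The binomial likelihood is conjugate to the Beta prior: with 12 successes and 18 failures, the posterior is Beta(5.8+12, 5.1+18) = Beta(17.8, 23.1).

Posterior: Beta(17.8, 23.1)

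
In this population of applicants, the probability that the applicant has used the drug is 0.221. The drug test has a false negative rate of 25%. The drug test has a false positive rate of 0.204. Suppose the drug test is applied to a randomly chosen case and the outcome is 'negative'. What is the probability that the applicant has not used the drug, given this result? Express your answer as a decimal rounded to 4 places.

Write H for 'the applicant has used the drug'. Prior odds H:¬H = 0.221/0.779 = 0.28370. For the 'negative' outcome, the likelihood ratio is 0.25/0.796 = 0.31407.
Posterior odds = 0.28370 × 0.31407 = 0.089101, so P(H|E) = 0.089101/(1+0.089101) = 0.0818. Then P(¬H|E) = 1 − 0.0818 = 0.9182.

P(¬H | E) ≈ 0.9182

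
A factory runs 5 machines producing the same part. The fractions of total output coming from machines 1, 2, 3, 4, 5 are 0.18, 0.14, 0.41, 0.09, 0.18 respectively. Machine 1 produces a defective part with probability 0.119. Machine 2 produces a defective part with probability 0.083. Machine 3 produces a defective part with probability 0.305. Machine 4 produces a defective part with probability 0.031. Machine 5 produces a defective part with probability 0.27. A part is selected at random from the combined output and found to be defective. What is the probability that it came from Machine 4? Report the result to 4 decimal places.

P(defective|M1) = 0.119; P(defective|M2) = 0.083; P(defective|M3) = 0.305; P(defective|M4) = 0.031; P(defective|M5) = 0.27.
Prior × likelihood for each source: 0.18·0.119=0.02142, 0.14·0.083=0.01162, 0.41·0.305=0.1250, 0.09·0.031=0.002790, 0.18·0.27=0.04860. Summing gives P(defective) = 0.20948.
P(Machine 4 | defective) = 0.002790 / 0.20948 = 0.0133.

Posterior probability ≈ 0.0133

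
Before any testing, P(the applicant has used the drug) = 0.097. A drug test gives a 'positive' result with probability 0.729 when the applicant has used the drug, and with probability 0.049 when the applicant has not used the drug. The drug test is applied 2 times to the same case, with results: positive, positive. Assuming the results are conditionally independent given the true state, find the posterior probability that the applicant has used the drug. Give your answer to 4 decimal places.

With H the event that the applicant has used the drug, the joint likelihood of the observed sequence is P(data|H) = 0.729·0.729 = 0.53144 and P(data|¬H) = 0.049·0.049 = 0.0024010.
Bayes: P(H|data) = 0.097·0.53144 / (0.097·0.53144 + 0.903·0.0024010) = 0.051550/0.053718 = 0.9596.

Posterior P(H) ≈ 0.9596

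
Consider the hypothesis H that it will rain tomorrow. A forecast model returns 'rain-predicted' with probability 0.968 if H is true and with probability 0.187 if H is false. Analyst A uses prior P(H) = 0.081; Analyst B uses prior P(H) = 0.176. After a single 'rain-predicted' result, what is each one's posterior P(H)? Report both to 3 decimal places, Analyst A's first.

Analyst A: 0.313; Analyst B: 0.525

The likelihood ratio for a 'rain-predicted' result is 0.968/0.187 = 5.1765.
Analyst A: prior odds 0.081/0.919 = 0.088139; posterior odds 0.45625; posterior probability 0.313.
Analyst B: prior odds 0.176/0.824 = 0.21359; posterior odds 1.1057; posterior probability 0.525.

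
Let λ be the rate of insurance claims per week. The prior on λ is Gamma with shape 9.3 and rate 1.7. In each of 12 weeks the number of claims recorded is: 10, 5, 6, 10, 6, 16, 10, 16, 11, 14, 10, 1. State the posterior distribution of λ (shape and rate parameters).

Posterior: Gamma(shape=124.3, rate=13.7)

Total count ∑xᵢ = 115 over n = 12 weeks.
Gamma is conjugate to the Poisson likelihood: posterior is Gamma(shape = 9.3+115 = 124.3, rate = 1.7+12 = 13.7).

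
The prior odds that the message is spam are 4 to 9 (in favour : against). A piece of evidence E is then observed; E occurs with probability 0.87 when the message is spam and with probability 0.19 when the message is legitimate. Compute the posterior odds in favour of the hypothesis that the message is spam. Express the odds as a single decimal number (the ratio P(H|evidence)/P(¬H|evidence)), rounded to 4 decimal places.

Posterior odds ≈ 2.0351

Prior odds = 4/9 = 0.44444. In log-odds, ln(0.44444) = -0.81093.
Add log likelihood ratio: ln(4.5789) = 1.5215.
Posterior log-odds = 0.71054, so posterior odds = exp(0.71054) = 2.0351.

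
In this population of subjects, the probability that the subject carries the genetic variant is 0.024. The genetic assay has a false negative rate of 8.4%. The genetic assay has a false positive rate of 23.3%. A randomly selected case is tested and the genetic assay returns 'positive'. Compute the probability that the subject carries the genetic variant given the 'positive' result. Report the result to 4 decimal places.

Let H be the event that the subject carries the genetic variant. P(H) = 0.024, so P(¬H) = 0.976. With E the 'positive' result, P(E|H) = 0.916 and P(E|¬H) = 0.233.
P(E) = 0.916·0.024 + 0.233·0.976 = 0.021984 + 0.22741 = 0.24939.
By Bayes' theorem, P(H|E) = 0.021984 / 0.24939 = 0.0882.

P(H | E) ≈ 0.0882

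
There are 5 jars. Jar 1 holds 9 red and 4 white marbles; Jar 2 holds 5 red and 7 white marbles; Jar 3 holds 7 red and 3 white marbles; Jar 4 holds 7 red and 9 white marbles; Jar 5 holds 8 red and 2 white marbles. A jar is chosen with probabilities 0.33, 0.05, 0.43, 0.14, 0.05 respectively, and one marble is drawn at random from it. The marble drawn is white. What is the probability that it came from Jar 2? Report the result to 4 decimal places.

Posterior probability ≈ 0.0837

Tabulate prior·likelihood by source: [1] prior 0.33, lik 0.3077, product 0.1015; [2] prior 0.05, lik 0.5833, product 0.02917; [3] prior 0.43, lik 0.3, product 0.1290; [4] prior 0.14, lik 0.5625, product 0.07875; [5] prior 0.05, lik 0.2, product 0.01000.
Normalizing constant = 0.34846; the posterior for Jar 2 is its product over the sum, 0.02917/0.34846 = 0.0837.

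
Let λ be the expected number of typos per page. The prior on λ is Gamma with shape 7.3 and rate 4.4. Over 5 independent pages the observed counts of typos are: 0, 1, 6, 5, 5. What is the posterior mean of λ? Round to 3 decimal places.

Posterior mean ≈ 2.585

The Poisson likelihood adds the total count to the shape and the number of exposure periods to the rate. Here ∑xᵢ = 17 and n = 5, so shape 7.3→24.3 and rate 4.4→9.4.
E[λ | data] = 24.3/9.4 = 2.585.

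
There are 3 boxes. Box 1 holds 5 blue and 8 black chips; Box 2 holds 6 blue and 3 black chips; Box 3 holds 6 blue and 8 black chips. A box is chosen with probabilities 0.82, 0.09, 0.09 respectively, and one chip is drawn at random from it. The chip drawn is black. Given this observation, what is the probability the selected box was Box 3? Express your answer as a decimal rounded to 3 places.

Tabulate prior·likelihood by source: [1] prior 0.82, lik 0.6154, product 0.5046; [2] prior 0.09, lik 0.3333, product 0.03000; [3] prior 0.09, lik 0.5714, product 0.05143.
Normalizing constant = 0.58604; the posterior for Box 3 is its product over the sum, 0.05143/0.58604 = 0.088.

Posterior probability ≈ 0.088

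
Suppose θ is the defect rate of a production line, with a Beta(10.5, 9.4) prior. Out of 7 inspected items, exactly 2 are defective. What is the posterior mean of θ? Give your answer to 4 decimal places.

Observing 2 successes and 5 failures updates Beta(10.5, 9.4) by adding the success and failure counts to the two shape parameters: α = 10.5+2 = 12.5, β = 9.4+5 = 14.4.
Posterior mean = α/(α+β) = 12.5/26.9 = 0.4647.

Posterior mean ≈ 0.4647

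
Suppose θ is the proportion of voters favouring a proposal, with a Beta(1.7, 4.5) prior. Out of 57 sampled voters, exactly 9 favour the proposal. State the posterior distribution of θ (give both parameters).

Posterior: Beta(10.7, 52.5)

The binomial likelihood is conjugate to the Beta prior: with 9 successes and 48 failures, the posterior is Beta(1.7+9, 4.5+48) = Beta(10.7, 52.5).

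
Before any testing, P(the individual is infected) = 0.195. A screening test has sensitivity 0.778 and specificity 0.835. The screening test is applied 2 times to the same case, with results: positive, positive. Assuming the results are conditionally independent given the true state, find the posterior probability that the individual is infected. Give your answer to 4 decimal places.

Posterior P(H) ≈ 0.8434

Let H be the event that the individual is infected; start with P(H) = 0.195. P('positive'|H) = 0.778, P('positive'|¬H) = 0.165.
Update on result 1 ('positive'): P(H) ← 0.778·0.1950 / (0.778·0.1950 + 0.165·0.8050) = 0.15171/0.28453 = 0.5332.
Update on result 2 ('positive'): P(H) ← 0.778·0.5332 / (0.778·0.5332 + 0.165·0.4668) = 0.41482/0.49184 = 0.8434.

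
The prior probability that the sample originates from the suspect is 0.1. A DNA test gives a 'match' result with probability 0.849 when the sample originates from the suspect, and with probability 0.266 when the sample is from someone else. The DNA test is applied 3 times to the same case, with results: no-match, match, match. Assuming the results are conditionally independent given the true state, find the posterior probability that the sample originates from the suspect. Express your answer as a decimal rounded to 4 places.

Posterior P(H) ≈ 0.1889

Let H be the event that the sample originates from the suspect; start with P(H) = 0.1. P('match'|H) = 0.849, P('match'|¬H) = 0.266.
Update on result 1 ('no-match'): P(H) ← 0.151·0.1000 / (0.151·0.1000 + 0.734·0.9000) = 0.015100/0.67570 = 0.0223.
Update on result 2 ('match'): P(H) ← 0.849·0.0223 / (0.849·0.0223 + 0.266·0.9777) = 0.018973/0.27903 = 0.0680.
Update on result 3 ('match'): P(H) ← 0.849·0.0680 / (0.849·0.0680 + 0.266·0.9320) = 0.057728/0.30564 = 0.1889.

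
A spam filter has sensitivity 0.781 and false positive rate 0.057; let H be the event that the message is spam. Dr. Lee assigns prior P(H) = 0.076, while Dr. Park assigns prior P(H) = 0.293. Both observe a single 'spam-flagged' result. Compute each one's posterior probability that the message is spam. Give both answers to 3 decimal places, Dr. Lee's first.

Dr. Lee: 0.530; Dr. Park: 0.850

The likelihood ratio for a 'spam-flagged' result is 0.781/0.057 = 13.702.
Dr. Lee: prior odds 0.076/0.924 = 0.082251; posterior odds 1.1270; posterior probability 0.530.
Dr. Park: prior odds 0.293/0.707 = 0.41443; posterior odds 5.6784; posterior probability 0.850.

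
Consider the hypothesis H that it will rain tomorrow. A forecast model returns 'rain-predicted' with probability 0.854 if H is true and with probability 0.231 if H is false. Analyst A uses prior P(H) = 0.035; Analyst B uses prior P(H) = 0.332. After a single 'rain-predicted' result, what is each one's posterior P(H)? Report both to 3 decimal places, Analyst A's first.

The likelihood ratio for a 'rain-predicted' result is 0.854/0.231 = 3.6970.
Analyst A: prior odds 0.035/0.965 = 0.036269; posterior odds 0.13409; posterior probability 0.118.
Analyst B: prior odds 0.332/0.668 = 0.49701; posterior odds 1.8374; posterior probability 0.648.

Analyst A: 0.118; Analyst B: 0.648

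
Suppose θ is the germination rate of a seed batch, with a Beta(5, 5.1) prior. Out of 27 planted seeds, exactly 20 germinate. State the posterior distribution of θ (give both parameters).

Posterior: Beta(25, 12.1)

Observing 20 successes and 7 failures updates Beta(5, 5.1) by adding the success and failure counts to the two shape parameters: α = 5+20 = 25, β = 5.1+7 = 12.1.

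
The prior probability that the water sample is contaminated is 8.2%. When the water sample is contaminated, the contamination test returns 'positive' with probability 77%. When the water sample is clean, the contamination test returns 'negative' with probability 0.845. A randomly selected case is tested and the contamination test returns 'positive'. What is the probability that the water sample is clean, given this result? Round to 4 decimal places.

P(¬H | E) ≈ 0.6926

Let H be the event that the water sample is contaminated. P(H) = 0.082, so P(¬H) = 0.918. With E the 'positive' result, P(E|H) = 0.77 and P(E|¬H) = 0.155.
P(E) = 0.77·0.082 + 0.155·0.918 = 0.063140 + 0.14229 = 0.20543.
By Bayes' theorem, P(H|E) = 0.063140 / 0.20543 = 0.3074. Hence P(¬H|E) = 1 − 0.3074 = 0.6926.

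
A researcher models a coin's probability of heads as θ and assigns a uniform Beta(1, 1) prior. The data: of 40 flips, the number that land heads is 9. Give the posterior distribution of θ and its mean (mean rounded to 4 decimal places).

Posterior: Beta(10, 32); mean ≈ 0.2381

Observing 9 successes and 31 failures updates Beta(1, 1) by adding the success and failure counts to the two shape parameters: α = 1+9 = 10, β = 1+31 = 32.
Posterior mean = α/(α+β) = 10/42 = 0.2381.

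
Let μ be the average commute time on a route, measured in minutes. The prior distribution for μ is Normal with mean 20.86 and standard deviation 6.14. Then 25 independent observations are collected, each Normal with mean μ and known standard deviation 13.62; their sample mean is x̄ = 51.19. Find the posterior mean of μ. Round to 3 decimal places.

Posterior mean ≈ 46.202

With known σ, the Normal prior is conjugate. Weight on the data is w = (n/σ²)/(n/σ² + 1/τ₀²) = 0.134768/(0.134768+0.0265255) = 0.83554.
Posterior mean = w·x̄ + (1−w)·μ₀ = 0.83554·51.19 + 0.16446·20.86 = 46.202.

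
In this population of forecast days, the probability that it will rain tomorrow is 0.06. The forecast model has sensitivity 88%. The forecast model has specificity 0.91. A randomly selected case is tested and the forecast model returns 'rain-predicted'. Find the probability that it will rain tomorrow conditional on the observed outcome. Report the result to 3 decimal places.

P(H | E) ≈ 0.384

Let H be the event that it will rain tomorrow. P(H) = 0.06, so P(¬H) = 0.94. With E the 'rain-predicted' result, P(E|H) = 0.88 and P(E|¬H) = 0.09.
P(E) = 0.88·0.06 + 0.09·0.94 = 0.052800 + 0.084600 = 0.13740.
By Bayes' theorem, P(H|E) = 0.052800 / 0.13740 = 0.384.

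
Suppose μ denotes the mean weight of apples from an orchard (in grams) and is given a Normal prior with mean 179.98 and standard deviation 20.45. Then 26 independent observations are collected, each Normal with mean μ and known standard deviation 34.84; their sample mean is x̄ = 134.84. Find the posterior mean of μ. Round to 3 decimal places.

Posterior mean ≈ 139.373

Prior precision 1/τ₀² = 1/20.45² = 0.00239119; data precision n/σ² = 26/34.84² = 0.0214199.
Posterior precision = 0.00239119 + 0.0214199 = 0.0238111.
Posterior mean = (0.00239119·179.98 + 0.0214199·134.84) / 0.0238111 = 139.373.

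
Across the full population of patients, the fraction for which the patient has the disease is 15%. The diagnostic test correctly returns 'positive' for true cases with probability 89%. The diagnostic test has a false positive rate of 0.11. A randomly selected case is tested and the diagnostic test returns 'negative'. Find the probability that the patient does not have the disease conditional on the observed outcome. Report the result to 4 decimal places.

P(¬H | E) ≈ 0.9787

Write H for 'the patient has the disease'. Prior odds H:¬H = 0.15/0.85 = 0.17647. For the 'negative' outcome, the likelihood ratio is 0.11/0.89 = 0.12360.
Posterior odds = 0.17647 × 0.12360 = 0.021811, so P(H|E) = 0.021811/(1+0.021811) = 0.0213. Then P(¬H|E) = 1 − 0.0213 = 0.9787.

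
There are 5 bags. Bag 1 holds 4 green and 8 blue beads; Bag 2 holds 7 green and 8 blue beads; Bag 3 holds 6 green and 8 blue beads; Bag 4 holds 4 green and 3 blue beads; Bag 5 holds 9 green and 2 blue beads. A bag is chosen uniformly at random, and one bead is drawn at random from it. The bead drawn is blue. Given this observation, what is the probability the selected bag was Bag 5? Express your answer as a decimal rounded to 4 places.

Tabulate prior·likelihood by source: [1] prior 0.2, lik 0.6667, product 0.1333; [2] prior 0.2, lik 0.5333, product 0.1067; [3] prior 0.2, lik 0.5714, product 0.1143; [4] prior 0.2, lik 0.4286, product 0.08571; [5] prior 0.2, lik 0.1818, product 0.03636.
Normalizing constant = 0.47636; the posterior for Bag 5 is its product over the sum, 0.03636/0.47636 = 0.0763.

Posterior probability ≈ 0.0763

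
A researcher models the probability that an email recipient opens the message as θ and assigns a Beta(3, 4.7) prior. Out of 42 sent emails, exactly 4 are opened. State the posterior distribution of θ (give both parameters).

Posterior: Beta(7, 42.7)

The binomial likelihood is conjugate to the Beta prior: with 4 successes and 38 failures, the posterior is Beta(3+4, 4.7+38) = Beta(7, 42.7).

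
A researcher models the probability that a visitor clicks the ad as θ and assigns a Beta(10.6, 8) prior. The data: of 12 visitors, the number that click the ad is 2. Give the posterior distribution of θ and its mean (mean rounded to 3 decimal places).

Posterior: Beta(12.6, 18); mean ≈ 0.412

Observing 2 successes and 10 failures updates Beta(10.6, 8) by adding the success and failure counts to the two shape parameters: α = 10.6+2 = 12.6, β = 8+10 = 18.
E[θ | data] = 12.6/(12.6+18) = 0.412.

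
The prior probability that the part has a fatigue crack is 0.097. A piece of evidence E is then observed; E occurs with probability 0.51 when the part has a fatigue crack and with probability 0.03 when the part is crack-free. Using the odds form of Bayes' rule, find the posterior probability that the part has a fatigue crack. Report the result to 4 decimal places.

Posterior probability ≈ 0.6462

Prior odds = 0.097/(1−0.097) = 0.10742.
Likelihood ratio for E = 0.51/0.03 = 17.000.
Posterior odds = prior odds × LR = 1.8261.
Posterior probability = odds/(1+odds) = 1.8261/2.8261 = 0.6462.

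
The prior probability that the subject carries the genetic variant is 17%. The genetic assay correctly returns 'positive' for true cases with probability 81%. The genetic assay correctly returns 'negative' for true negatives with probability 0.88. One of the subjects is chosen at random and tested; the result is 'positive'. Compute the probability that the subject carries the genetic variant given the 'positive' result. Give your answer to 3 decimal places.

Let H be the event that the subject carries the genetic variant. P(H) = 0.17, so P(¬H) = 0.83. With E the 'positive' result, P(E|H) = 0.81 and P(E|¬H) = 0.12.
P(E) = 0.81·0.17 + 0.12·0.83 = 0.13770 + 0.099600 = 0.23730.
By Bayes' theorem, P(H|E) = 0.13770 / 0.23730 = 0.580.

P(H | E) ≈ 0.580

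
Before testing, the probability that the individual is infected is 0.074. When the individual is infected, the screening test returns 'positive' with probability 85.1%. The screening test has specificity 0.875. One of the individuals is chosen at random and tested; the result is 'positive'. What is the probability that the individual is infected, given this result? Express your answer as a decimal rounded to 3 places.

Let H be the event that the individual is infected. P(H) = 0.074, so P(¬H) = 0.926. With E the 'positive' result, P(E|H) = 0.851 and P(E|¬H) = 0.125.
P(E) = 0.851·0.074 + 0.125·0.926 = 0.062974 + 0.11575 = 0.17872.
By Bayes' theorem, P(H|E) = 0.062974 / 0.17872 = 0.352.

P(H | E) ≈ 0.352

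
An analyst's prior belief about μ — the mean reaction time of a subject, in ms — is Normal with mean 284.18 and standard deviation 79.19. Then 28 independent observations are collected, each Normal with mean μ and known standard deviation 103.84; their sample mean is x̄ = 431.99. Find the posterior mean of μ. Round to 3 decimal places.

Prior precision 1/τ₀² = 1/79.19² = 0.00015946; data precision n/σ² = 28/103.84² = 0.00259674.
Posterior precision = 0.00015946 + 0.00259674 = 0.00275620.
Posterior mean = (0.00015946·284.18 + 0.00259674·431.99) / 0.00275620 = 423.438.

Posterior mean ≈ 423.438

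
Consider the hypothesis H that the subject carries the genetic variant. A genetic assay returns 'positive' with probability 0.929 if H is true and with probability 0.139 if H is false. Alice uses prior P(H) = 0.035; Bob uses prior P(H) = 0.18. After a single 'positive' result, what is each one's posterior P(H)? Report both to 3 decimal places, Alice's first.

Alice: 0.195; Bob: 0.595

P('+'|H) = 0.929, P('+'|¬H) = 0.139.
Alice: numerator 0.929·0.035 = 0.032515; evidence = 0.032515+0.139·0.965 = 0.16665; posterior = 0.195.
Bob: numerator 0.929·0.18 = 0.16722; evidence = 0.16722+0.139·0.82 = 0.28120; posterior = 0.595.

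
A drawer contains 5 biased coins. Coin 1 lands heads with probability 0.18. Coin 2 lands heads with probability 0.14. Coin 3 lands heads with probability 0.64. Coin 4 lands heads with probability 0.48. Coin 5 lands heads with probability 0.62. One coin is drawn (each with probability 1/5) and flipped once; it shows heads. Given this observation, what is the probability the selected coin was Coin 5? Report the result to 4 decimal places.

Tabulate prior·likelihood by source: [1] prior 0.2, lik 0.18, product 0.03600; [2] prior 0.2, lik 0.14, product 0.02800; [3] prior 0.2, lik 0.64, product 0.1280; [4] prior 0.2, lik 0.48, product 0.09600; [5] prior 0.2, lik 0.62, product 0.1240.
Normalizing constant = 0.41200; the posterior for Coin 5 is its product over the sum, 0.1240/0.41200 = 0.3010.

Posterior probability ≈ 0.3010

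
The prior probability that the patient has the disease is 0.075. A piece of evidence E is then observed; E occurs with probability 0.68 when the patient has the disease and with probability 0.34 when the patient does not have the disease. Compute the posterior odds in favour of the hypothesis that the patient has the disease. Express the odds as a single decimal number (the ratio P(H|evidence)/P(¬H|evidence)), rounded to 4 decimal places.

Prior odds = 0.075/(1−0.075) = 0.081081.
Likelihood ratio for E = 0.68/0.34 = 2.0000.
Posterior odds = prior odds × LR = 0.16216.

Posterior odds ≈ 0.1622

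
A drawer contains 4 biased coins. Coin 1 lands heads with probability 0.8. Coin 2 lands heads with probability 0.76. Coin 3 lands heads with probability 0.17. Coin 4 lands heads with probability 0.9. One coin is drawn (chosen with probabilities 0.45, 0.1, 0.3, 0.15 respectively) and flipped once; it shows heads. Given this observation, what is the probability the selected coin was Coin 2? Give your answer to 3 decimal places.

Posterior probability ≈ 0.122

P(heads|C1) = 0.8; P(heads|C2) = 0.76; P(heads|C3) = 0.17; P(heads|C4) = 0.9.
Prior × likelihood for each source: 0.45·0.8=0.3600, 0.1·0.76=0.07600, 0.3·0.17=0.05100, 0.15·0.9=0.1350. Summing gives P(heads) = 0.62200.
P(Coin 2 | heads) = 0.07600 / 0.62200 = 0.122.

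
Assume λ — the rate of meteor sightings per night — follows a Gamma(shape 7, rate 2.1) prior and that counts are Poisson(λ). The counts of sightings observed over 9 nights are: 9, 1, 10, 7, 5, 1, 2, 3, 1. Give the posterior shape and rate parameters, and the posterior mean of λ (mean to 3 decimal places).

Posterior: Gamma(shape=46, rate=11.1); mean ≈ 4.144

The Poisson likelihood adds the total count to the shape and the number of exposure periods to the rate. Here ∑xᵢ = 39 and n = 9, so shape 7→46 and rate 2.1→11.1.
Posterior mean = shape/rate = 46/11.1 = 4.144.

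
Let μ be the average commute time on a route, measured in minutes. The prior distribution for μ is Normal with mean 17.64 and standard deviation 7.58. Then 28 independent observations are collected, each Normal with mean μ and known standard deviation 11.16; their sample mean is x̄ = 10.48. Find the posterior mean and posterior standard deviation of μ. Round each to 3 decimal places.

Posterior mean ≈ 10.994; posterior SD ≈ 2.032

With known σ, the Normal prior is conjugate. Weight on the data is w = (n/σ²)/(n/σ² + 1/τ₀²) = 0.224817/(0.224817+0.0174045) = 0.92815.
Posterior mean = w·x̄ + (1−w)·μ₀ = 0.92815·10.48 + 0.071854·17.64 = 10.994. Posterior variance = 1/(0.224817+0.0174045) = 4.12845, so SD = 2.032.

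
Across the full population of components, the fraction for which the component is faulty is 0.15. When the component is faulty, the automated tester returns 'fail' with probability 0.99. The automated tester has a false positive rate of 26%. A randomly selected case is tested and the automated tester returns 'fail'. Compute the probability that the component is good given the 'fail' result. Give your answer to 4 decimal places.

Let H be the event that the component is faulty. P(H) = 0.15, so P(¬H) = 0.85. With E the 'fail' result, P(E|H) = 0.99 and P(E|¬H) = 0.26.
P(E) = 0.99·0.15 + 0.26·0.85 = 0.14850 + 0.22100 = 0.36950.
By Bayes' theorem, P(H|E) = 0.14850 / 0.36950 = 0.4019. Hence P(¬H|E) = 1 − 0.4019 = 0.5981.

P(¬H | E) ≈ 0.5981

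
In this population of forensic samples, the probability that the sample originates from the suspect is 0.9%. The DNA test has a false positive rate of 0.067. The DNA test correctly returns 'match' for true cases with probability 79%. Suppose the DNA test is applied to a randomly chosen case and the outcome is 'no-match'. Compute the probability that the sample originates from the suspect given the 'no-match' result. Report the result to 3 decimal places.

Write H for 'the sample originates from the suspect'. Prior odds H:¬H = 0.009/0.991 = 0.0090817. For the 'no-match' outcome, the likelihood ratio is 0.21/0.933 = 0.22508.
Posterior odds = 0.0090817 × 0.22508 = 0.0020441, so P(H|E) = 0.0020441/(1+0.0020441) = 0.002.

P(H | E) ≈ 0.002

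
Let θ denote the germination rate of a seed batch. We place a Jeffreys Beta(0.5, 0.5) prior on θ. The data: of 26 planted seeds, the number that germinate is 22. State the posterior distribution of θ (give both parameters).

The binomial likelihood is conjugate to the Beta prior: with 22 successes and 4 failures, the posterior is Beta(0.5+22, 0.5+4) = Beta(22.5, 4.5).

Posterior: Beta(22.5, 4.5)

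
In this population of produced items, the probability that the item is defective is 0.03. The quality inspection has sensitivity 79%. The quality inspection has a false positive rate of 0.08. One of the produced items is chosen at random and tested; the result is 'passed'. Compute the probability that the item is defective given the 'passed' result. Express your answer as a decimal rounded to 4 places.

P(H | E) ≈ 0.0070

Let H be the event that the item is defective. P(H) = 0.03, so P(¬H) = 0.97. With E the 'passed' result, P(E|H) = 0.21 and P(E|¬H) = 0.92.
P(E) = 0.21·0.03 + 0.92·0.97 = 0.0063000 + 0.89240 = 0.89870.
By Bayes' theorem, P(H|E) = 0.0063000 / 0.89870 = 0.0070.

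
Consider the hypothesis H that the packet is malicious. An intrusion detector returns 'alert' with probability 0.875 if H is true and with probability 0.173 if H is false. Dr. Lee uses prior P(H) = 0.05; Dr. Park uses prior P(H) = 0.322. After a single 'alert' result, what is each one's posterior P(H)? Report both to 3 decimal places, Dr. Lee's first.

Dr. Lee: 0.210; Dr. Park: 0.706

The likelihood ratio for an 'alert' result is 0.875/0.173 = 5.0578.
Dr. Lee: prior odds 0.05/0.95 = 0.052632; posterior odds 0.26620; posterior probability 0.210.
Dr. Park: prior odds 0.322/0.678 = 0.47493; posterior odds 2.4021; posterior probability 0.706.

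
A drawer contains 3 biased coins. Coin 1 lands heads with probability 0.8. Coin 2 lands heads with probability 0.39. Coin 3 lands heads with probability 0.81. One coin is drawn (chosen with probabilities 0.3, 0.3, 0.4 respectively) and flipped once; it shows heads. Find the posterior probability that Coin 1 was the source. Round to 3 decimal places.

P(heads|C1) = 0.8; P(heads|C2) = 0.39; P(heads|C3) = 0.81.
Prior × likelihood for each source: 0.3·0.8=0.2400, 0.3·0.39=0.1170, 0.4·0.81=0.3240. Summing gives P(heads) = 0.68100.
P(Coin 1 | heads) = 0.2400 / 0.68100 = 0.352.

Posterior probability ≈ 0.352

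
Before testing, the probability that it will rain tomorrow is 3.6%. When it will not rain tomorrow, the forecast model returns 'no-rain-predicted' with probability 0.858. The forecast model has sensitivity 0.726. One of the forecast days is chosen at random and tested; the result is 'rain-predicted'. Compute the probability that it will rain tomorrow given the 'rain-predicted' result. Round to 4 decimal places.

Write H for 'it will rain tomorrow'. Prior odds H:¬H = 0.036/0.964 = 0.037344. For the 'rain-predicted' outcome, the likelihood ratio is 0.726/0.142 = 5.1127.
Posterior odds = 0.037344 × 5.1127 = 0.19093, so P(H|E) = 0.19093/(1+0.19093) = 0.1603.

P(H | E) ≈ 0.1603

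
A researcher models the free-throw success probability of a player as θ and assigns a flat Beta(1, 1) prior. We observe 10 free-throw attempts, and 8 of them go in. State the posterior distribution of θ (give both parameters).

The binomial likelihood is conjugate to the Beta prior: with 8 successes and 2 failures, the posterior is Beta(1+8, 1+2) = Beta(9, 3).

Posterior: Beta(9, 3)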